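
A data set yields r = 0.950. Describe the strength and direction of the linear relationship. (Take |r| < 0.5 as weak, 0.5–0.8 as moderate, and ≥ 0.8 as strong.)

strong positive

r = 0.950 > 0 so the relationship is positive.
|r| = 0.950, which falls in the strong range.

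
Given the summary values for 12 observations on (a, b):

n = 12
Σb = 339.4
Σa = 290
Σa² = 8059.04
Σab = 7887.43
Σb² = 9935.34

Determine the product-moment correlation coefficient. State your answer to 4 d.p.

r = (nΣab − ΣaΣb) / √[(nΣa² − (Σa)²)(nΣb² − (Σb)²)]
Numerator: 12×7887.43 − 290×339.4 = -3776.84
Denominator: √[(96708.48 − 84100)(119224.08 − 115192.36)] = √[12608.48 × 4031.72] = 7129.7869
r = -3776.84 / 7129.7869 ≈ -0.5297

-0.5297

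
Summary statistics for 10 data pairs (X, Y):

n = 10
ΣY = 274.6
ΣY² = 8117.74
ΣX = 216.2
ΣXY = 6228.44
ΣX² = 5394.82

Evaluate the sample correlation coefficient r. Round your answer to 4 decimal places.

r = (nΣXY − ΣXΣY) / √[(nΣX² − (ΣX)²)(nΣY² − (ΣY)²)]
Numerator: 10×6228.44 − 216.2×274.6 = 2915.88
Denominator: √[(53948.2 − 46742.44)(81177.4 − 75405.16)] = √[7205.76 × 5772.24] = 6449.2927
r = 2915.88 / 6449.2927 ≈ 0.4521

0.4521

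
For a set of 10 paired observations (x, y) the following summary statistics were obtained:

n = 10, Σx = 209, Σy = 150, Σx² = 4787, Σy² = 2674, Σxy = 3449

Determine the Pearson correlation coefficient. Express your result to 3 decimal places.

0.745

r = (nΣxy − ΣxΣy) / √[(nΣx² − (Σx)²)(nΣy² − (Σy)²)]
Numerator: 10×3449 − 209×150 = 3140
Denominator: √[(47870 − 43681)(26740 − 22500)] = √[4189 × 4240] = 4214.4229
r = 3140 / 4214.4229 ≈ 0.745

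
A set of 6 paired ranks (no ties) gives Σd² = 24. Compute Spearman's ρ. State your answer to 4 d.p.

ρ = 1 − 6Σd² / [n(n²−1)] = 1 − 6×24 / (6×35)
  = 1 − 144/210 = 1 − 0.68571 ≈ 0.3143

0.3143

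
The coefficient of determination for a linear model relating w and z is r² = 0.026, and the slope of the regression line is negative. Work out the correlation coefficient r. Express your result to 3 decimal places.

|r| = √0.026 = 0.161
The association is negative, so r = −0.161.

-0.161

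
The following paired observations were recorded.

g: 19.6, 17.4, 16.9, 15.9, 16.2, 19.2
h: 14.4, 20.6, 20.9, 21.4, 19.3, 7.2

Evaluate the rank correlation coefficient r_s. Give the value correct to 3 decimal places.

Rank g: 6, 4, 3, 1, 2, 5
Rank h: 2, 4, 5, 6, 3, 1
d = rank(g) − rank(h): 4, 0, -2, -5, -1, 4; Σd² = 62
ρ = 1 − 6Σd² / [n(n²−1)] = 1 − 6×62 / (6×35) = 1 − 372/210 ≈ -0.771

-0.771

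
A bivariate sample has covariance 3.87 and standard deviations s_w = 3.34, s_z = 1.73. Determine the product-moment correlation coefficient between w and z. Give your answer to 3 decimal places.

0.670

r = Cov(w,z) / (s_w · s_z) = 3.87 / (3.34 × 1.73)
  = 3.87 / 5.7782 ≈ 0.670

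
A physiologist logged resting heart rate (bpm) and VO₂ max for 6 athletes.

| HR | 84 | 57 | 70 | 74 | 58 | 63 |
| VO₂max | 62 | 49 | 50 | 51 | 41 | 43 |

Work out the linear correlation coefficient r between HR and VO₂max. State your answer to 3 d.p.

0.865

n = 6, Σx = 406, Σy = 296, Σx² = 28014, Σy² = 14876, Σxy = 20362
nΣxy − ΣxΣy = 122172 − 120176 = 1996
nΣx² − (Σx)² = 168084 − 164836 = 3248; nΣy² − (Σy)² = 89256 − 87616 = 1640
r = 1996 / √(3248 × 1640) = 1996 / 2307.9688 ≈ 0.865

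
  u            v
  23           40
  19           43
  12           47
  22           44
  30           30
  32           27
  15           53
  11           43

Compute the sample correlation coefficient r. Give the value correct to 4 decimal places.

-0.8594

n = 8, Σu = 164, Σv = 327, Σu² = 3788, Σv² = 13881, Σuv = 6301
nΣuv − ΣuΣv = 50408 − 53628 = -3220
nΣu² − (Σu)² = 30304 − 26896 = 3408; nΣv² − (Σv)² = 111048 − 106929 = 4119
r = -3220 / √(3408 × 4119) = -3220 / 3746.6721 ≈ -0.8594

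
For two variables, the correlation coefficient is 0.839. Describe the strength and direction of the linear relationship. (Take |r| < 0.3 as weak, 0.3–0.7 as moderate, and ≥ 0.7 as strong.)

strong positive

r = 0.839 > 0 so the relationship is positive.
|r| = 0.839, which falls in the strong range.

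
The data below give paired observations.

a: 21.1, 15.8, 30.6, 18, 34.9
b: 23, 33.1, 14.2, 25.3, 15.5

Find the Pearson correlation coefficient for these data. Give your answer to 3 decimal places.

n = 5, Σa = 120.4, Σb = 111.1, Σa² = 3173.22, Σb² = 2706.59, Σab = 2439.15
nΣab − ΣaΣb = 12195.75 − 13376.44 = -1180.69
nΣa² − (Σa)² = 15866.1 − 14496.16 = 1369.94; nΣb² − (Σb)² = 13532.95 − 12343.21 = 1189.74
r = -1180.69 / √(1369.94 × 1189.74) = -1180.69 / 1276.6646 ≈ -0.925

-0.925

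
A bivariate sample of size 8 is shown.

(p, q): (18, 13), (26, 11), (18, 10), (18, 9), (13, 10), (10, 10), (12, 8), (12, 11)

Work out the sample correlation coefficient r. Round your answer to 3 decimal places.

0.337

n = 8, Σp = 127, Σq = 82, Σp² = 2205, Σq² = 856, Σpq = 1320
nΣpq − ΣpΣq = 10560 − 10414 = 146
nΣp² − (Σp)² = 17640 − 16129 = 1511; nΣq² − (Σq)² = 6848 − 6724 = 124
r = 146 / √(1511 × 124) = 146 / 432.8556 ≈ 0.337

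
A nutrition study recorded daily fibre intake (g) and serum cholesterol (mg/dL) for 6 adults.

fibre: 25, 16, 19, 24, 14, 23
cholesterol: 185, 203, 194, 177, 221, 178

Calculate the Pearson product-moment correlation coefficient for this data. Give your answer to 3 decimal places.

n = 6, Σx = 121, Σy = 1158, Σx² = 2543, Σy² = 224924, Σxy = 22995
nΣxy − ΣxΣy = 137970 − 140118 = -2148
nΣx² − (Σx)² = 15258 − 14641 = 617; nΣy² − (Σy)² = 1349544 − 1340964 = 8580
r = -2148 / √(617 × 8580) = -2148 / 2300.8390 ≈ -0.934

-0.934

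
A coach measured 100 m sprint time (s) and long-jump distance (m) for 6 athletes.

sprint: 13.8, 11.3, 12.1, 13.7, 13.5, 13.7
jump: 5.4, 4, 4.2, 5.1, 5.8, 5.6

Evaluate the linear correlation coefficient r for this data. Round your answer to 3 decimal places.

0.918

n = 6, Σx = 78.1, Σy = 30.1, Σx² = 1022.17, Σy² = 153.81, Σxy = 395.43
nΣxy − ΣxΣy = 2372.58 − 2350.81 = 21.77
nΣx² − (Σx)² = 6133.02 − 6099.61 = 33.41; nΣy² − (Σy)² = 922.86 − 906.01 = 16.85
r = 21.77 / √(33.41 × 16.85) = 21.77 / 23.7267 ≈ 0.918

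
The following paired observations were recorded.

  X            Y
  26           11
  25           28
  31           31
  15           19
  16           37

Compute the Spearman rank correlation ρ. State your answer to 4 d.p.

Rank X: 4, 3, 5, 1, 2
Rank Y: 1, 3, 4, 2, 5
d = rank(X) − rank(Y): 3, 0, 1, -1, -3; Σd² = 20
ρ = 1 − 6Σd² / [n(n²−1)] = 1 − 6×20 / (5×24) = 1 − 120/120 ≈ 0.0000

0.0000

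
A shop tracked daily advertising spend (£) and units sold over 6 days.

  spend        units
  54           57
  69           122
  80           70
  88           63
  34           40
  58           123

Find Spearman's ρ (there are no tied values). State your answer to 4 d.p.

Rank spend: 2, 4, 5, 6, 1, 3
Rank units: 2, 5, 4, 3, 1, 6
d = rank(spend) − rank(units): 0, -1, 1, 3, 0, -3; Σd² = 20
ρ = 1 − 6Σd² / [n(n²−1)] = 1 − 6×20 / (6×35) = 1 − 120/210 ≈ 0.4286

0.4286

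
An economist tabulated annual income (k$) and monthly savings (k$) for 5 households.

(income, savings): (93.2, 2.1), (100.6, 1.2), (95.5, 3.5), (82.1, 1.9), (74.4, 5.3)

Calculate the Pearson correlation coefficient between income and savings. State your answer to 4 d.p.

n = 5, Σx = 445.8, Σy = 14, Σx² = 40202.62, Σy² = 49.8, Σxy = 1201
nΣxy − ΣxΣy = 6005 − 6241.2 = -236.2
nΣx² − (Σx)² = 201013.1 − 198737.64 = 2275.46; nΣy² − (Σy)² = 249 − 196 = 53
r = -236.2 / √(2275.46 × 53) = -236.2 / 347.2742 ≈ -0.6802

-0.6802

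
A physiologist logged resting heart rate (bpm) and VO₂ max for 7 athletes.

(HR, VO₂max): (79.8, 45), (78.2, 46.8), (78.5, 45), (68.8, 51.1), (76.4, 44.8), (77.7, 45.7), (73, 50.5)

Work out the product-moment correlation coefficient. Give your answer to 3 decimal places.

-0.899

n = 7, Σx = 532.4, Σy = 328.9, Σx² = 40582.22, Σy² = 15497.23, Σxy = 24959.05
nΣxy − ΣxΣy = 174713.35 − 175106.36 = -393.01
nΣx² − (Σx)² = 284075.54 − 283449.76 = 625.78; nΣy² − (Σy)² = 108480.61 − 108175.21 = 305.4
r = -393.01 / √(625.78 × 305.4) = -393.01 / 437.1650 ≈ -0.899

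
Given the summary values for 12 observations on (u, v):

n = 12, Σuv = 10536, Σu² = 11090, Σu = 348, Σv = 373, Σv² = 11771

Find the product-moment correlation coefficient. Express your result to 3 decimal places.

-0.669

r = (nΣuv − ΣuΣv) / √[(nΣu² − (Σu)²)(nΣv² − (Σv)²)]
Numerator: 12×10536 − 348×373 = -3372
Denominator: √[(133080 − 121104)(141252 − 139129)] = √[11976 × 2123] = 5042.3257
r = -3372 / 5042.3257 ≈ -0.669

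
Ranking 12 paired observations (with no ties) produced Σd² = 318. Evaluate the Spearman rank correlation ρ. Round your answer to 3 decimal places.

-0.112

ρ = 1 − 6Σd² / [n(n²−1)] = 1 − 6×318 / (12×143)
  = 1 − 1908/1716 = 1 − 1.1119 ≈ -0.112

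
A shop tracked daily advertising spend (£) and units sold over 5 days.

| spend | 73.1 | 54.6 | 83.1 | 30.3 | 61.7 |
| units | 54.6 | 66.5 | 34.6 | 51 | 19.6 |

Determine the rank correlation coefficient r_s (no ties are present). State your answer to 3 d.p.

Rank spend: 4, 2, 5, 1, 3
Rank units: 4, 5, 2, 3, 1
d = rank(spend) − rank(units): 0, -3, 3, -2, 2; Σd² = 26
ρ = 1 − 6Σd² / [n(n²−1)] = 1 − 6×26 / (5×24) = 1 − 156/120 ≈ -0.300

-0.300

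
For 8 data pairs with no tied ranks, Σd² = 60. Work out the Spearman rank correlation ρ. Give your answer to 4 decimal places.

0.2857

ρ = 1 − 6Σd² / [n(n²−1)] = 1 − 6×60 / (8×63)
  = 1 − 360/504 = 1 − 0.71429 ≈ 0.2857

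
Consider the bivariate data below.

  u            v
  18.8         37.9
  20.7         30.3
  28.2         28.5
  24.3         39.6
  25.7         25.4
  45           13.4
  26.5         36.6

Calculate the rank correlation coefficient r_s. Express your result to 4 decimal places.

-0.6786

Rank u: 1, 2, 6, 3, 4, 7, 5
Rank v: 6, 4, 3, 7, 2, 1, 5
d = rank(u) − rank(v): -5, -2, 3, -4, 2, 6, 0; Σd² = 94
ρ = 1 − 6Σd² / [n(n²−1)] = 1 − 6×94 / (7×48) = 1 − 564/336 ≈ -0.6786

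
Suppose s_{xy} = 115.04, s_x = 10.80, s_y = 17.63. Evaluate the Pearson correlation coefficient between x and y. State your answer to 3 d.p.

r = Cov(x,y) / (s_x · s_y) = 115.04 / (10.80 × 17.63)
  = 115.04 / 190.4040 ≈ 0.604

0.604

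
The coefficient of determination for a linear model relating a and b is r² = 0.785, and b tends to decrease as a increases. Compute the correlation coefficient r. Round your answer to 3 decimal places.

-0.886

|r| = √0.785 = 0.886
The association is negative, so r = −0.886.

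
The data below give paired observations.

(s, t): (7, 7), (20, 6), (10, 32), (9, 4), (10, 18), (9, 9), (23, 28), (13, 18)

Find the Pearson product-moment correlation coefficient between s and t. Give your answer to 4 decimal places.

0.2902

n = 8, Σs = 101, Σt = 122, Σs² = 1509, Σt² = 2638, Σst = 1664
nΣst − ΣsΣt = 13312 − 12322 = 990
nΣs² − (Σs)² = 12072 − 10201 = 1871; nΣt² − (Σt)² = 21104 − 14884 = 6220
r = 990 / √(1871 × 6220) = 990 / 3411.3956 ≈ 0.2902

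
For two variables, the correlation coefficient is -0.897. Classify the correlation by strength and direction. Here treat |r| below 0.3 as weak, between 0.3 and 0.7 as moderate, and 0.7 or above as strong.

r = -0.897 < 0 so the relationship is negative.
|r| = 0.897, which falls in the strong range.

strong negative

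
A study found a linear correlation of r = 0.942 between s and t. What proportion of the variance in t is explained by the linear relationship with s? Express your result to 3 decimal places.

r² = (0.942)² = 0.887

0.887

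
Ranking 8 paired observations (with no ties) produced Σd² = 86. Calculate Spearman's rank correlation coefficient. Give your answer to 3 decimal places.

ρ = 1 − 6Σd² / [n(n²−1)] = 1 − 6×86 / (8×63)
  = 1 − 516/504 = 1 − 1.0238 ≈ -0.024

-0.024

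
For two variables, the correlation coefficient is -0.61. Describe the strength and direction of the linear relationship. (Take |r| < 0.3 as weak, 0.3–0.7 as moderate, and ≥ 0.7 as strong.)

moderate negative

r = -0.61 < 0 so the relationship is negative.
|r| = 0.61, which falls in the moderate range.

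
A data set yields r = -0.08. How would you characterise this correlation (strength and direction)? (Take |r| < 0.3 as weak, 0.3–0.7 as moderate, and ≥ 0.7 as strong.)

r = -0.08 < 0 so the relationship is negative.
|r| = 0.08, which falls in the weak range.

weak negative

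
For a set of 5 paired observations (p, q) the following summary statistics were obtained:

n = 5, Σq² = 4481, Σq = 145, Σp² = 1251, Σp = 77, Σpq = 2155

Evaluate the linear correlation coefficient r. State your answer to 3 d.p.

-0.581

r = (nΣpq − ΣpΣq) / √[(nΣp² − (Σp)²)(nΣq² − (Σq)²)]
Numerator: 5×2155 − 77×145 = -390
Denominator: √[(6255 − 5929)(22405 − 21025)] = √[326 × 1380] = 670.7309
r = -390 / 670.7309 ≈ -0.581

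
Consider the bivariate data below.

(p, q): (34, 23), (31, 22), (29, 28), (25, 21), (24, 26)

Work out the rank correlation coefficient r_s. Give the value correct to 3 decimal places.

Rank p: 5, 4, 3, 2, 1
Rank q: 3, 2, 5, 1, 4
d = rank(p) − rank(q): 2, 2, -2, 1, -3; Σd² = 22
ρ = 1 − 6Σd² / [n(n²−1)] = 1 − 6×22 / (5×24) = 1 − 132/120 ≈ -0.100

-0.100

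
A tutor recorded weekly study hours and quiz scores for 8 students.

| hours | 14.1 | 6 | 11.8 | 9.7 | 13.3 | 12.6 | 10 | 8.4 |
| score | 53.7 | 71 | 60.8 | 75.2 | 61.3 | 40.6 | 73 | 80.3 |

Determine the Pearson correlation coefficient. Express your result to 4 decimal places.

-0.7157

n = 8, Σx = 85.9, Σy = 515.9, Σx² = 974.35, Σy² = 34459.51, Σxy = 5361.42
nΣxy − ΣxΣy = 42891.36 − 44315.81 = -1424.45
nΣx² − (Σx)² = 7794.8 − 7378.81 = 415.99; nΣy² − (Σy)² = 275676.08 − 266152.81 = 9523.27
r = -1424.45 / √(415.99 × 9523.27) = -1424.45 / 1990.3731 ≈ -0.7157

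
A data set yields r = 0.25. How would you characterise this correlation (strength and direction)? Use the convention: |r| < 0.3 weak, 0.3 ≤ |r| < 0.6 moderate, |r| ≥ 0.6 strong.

r = 0.25 > 0 so the relationship is positive.
|r| = 0.25, which falls in the weak range.

weak positive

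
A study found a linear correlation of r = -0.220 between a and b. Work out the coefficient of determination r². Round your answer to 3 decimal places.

0.048

r² = (-0.220)² = 0.048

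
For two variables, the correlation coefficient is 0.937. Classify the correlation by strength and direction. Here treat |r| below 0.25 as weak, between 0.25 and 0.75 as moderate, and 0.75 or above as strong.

strong positive

r = 0.937 > 0 so the relationship is positive.
|r| = 0.937, which falls in the strong range.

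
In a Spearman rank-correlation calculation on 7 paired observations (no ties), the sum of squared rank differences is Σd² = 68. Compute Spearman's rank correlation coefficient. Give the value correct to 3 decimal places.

-0.214

ρ = 1 − 6Σd² / [n(n²−1)] = 1 − 6×68 / (7×48)
  = 1 − 408/336 = 1 − 1.2143 ≈ -0.214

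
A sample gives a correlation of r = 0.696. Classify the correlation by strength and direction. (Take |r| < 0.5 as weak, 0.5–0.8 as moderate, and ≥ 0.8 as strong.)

r = 0.696 > 0 so the relationship is positive.
|r| = 0.696, which falls in the moderate range.

moderate positive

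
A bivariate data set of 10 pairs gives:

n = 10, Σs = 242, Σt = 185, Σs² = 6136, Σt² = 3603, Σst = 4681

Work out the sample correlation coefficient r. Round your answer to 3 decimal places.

r = (nΣst − ΣsΣt) / √[(nΣs² − (Σs)²)(nΣt² − (Σt)²)]
Numerator: 10×4681 − 242×185 = 2040
Denominator: √[(61360 − 58564)(36030 − 34225)] = √[2796 × 1805] = 2246.5040
r = 2040 / 2246.5040 ≈ 0.908

0.908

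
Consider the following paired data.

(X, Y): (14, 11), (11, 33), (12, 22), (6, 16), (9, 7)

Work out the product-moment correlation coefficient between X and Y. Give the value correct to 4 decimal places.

0.1159

n = 5, ΣX = 52, ΣY = 89, ΣX² = 578, ΣY² = 1999, ΣXY = 940
nΣXY − ΣXΣY = 4700 − 4628 = 72
nΣX² − (ΣX)² = 2890 − 2704 = 186; nΣY² − (ΣY)² = 9995 − 7921 = 2074
r = 72 / √(186 × 2074) = 72 / 621.0990 ≈ 0.1159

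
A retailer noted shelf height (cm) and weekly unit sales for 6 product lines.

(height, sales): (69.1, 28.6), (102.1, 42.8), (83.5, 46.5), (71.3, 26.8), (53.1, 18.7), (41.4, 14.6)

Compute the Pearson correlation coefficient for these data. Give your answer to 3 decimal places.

n = 6, Σx = 420.5, Σy = 178, Σx² = 31788.73, Σy² = 6093.14, Σxy = 13737.14
nΣxy − ΣxΣy = 82422.84 − 74849 = 7573.84
nΣx² − (Σx)² = 190732.38 − 176820.25 = 13912.13; nΣy² − (Σy)² = 36558.84 − 31684 = 4874.84
r = 7573.84 / √(13912.13 × 4874.84) = 7573.84 / 8235.2540 ≈ 0.920

0.920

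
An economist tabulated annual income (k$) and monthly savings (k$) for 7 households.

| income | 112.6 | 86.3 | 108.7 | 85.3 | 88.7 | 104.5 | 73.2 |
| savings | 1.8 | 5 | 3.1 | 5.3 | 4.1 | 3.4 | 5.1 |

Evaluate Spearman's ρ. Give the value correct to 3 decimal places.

-0.964

Rank income: 7, 3, 6, 2, 4, 5, 1
Rank savings: 1, 5, 2, 7, 4, 3, 6
d = rank(income) − rank(savings): 6, -2, 4, -5, 0, 2, -5; Σd² = 110
ρ = 1 − 6Σd² / [n(n²−1)] = 1 − 6×110 / (7×48) = 1 − 660/336 ≈ -0.964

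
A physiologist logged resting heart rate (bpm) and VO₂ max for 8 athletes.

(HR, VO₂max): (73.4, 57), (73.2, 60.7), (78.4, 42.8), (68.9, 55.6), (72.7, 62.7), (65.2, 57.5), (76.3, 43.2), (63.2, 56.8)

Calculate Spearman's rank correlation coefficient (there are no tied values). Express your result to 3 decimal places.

Rank HR: 6, 5, 8, 3, 4, 2, 7, 1
Rank VO₂max: 5, 7, 1, 3, 8, 6, 2, 4
d = rank(HR) − rank(VO₂max): 1, -2, 7, 0, -4, -4, 5, -3; Σd² = 120
ρ = 1 − 6Σd² / [n(n²−1)] = 1 − 6×120 / (8×63) = 1 − 720/504 ≈ -0.429

-0.429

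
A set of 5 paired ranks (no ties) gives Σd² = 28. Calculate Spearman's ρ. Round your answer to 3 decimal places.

-0.400

ρ = 1 − 6Σd² / [n(n²−1)] = 1 − 6×28 / (5×24)
  = 1 − 168/120 = 1 − 1.4000 ≈ -0.400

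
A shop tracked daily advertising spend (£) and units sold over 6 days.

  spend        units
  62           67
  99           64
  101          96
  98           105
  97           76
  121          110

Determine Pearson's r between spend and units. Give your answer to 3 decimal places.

0.662

n = 6, Σx = 578, Σy = 518, Σx² = 57500, Σy² = 46702, Σxy = 51158
nΣxy − ΣxΣy = 306948 − 299404 = 7544
nΣx² − (Σx)² = 345000 − 334084 = 10916; nΣy² − (Σy)² = 280212 − 268324 = 11888
r = 7544 / √(10916 × 11888) = 7544 / 11391.6376 ≈ 0.662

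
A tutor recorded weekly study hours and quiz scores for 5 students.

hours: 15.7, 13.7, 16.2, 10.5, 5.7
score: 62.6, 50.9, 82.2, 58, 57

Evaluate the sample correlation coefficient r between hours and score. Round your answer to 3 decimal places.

n = 5, Σx = 61.8, Σy = 310.7, Σx² = 839.36, Σy² = 19879.41, Σxy = 3945.69
nΣxy − ΣxΣy = 19728.45 − 19201.26 = 527.19
nΣx² − (Σx)² = 4196.8 − 3819.24 = 377.56; nΣy² − (Σy)² = 99397.05 − 96534.49 = 2862.56
r = 527.19 / √(377.56 × 2862.56) = 527.19 / 1039.6096 ≈ 0.507

0.507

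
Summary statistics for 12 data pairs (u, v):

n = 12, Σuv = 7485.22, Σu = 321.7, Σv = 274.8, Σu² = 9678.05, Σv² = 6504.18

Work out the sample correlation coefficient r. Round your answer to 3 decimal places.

0.251

r = (nΣuv − ΣuΣv) / √[(nΣu² − (Σu)²)(nΣv² − (Σv)²)]
Numerator: 12×7485.22 − 321.7×274.8 = 1419.48
Denominator: √[(116136.6 − 103490.89)(78050.16 − 75515.04)] = √[12645.71 × 2535.12] = 5662.0131
r = 1419.48 / 5662.0131 ≈ 0.251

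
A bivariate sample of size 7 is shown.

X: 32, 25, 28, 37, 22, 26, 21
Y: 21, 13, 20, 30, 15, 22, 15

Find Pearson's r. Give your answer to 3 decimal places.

n = 7, ΣX = 191, ΣY = 136, ΣX² = 5403, ΣY² = 2844, ΣXY = 3884
nΣXY − ΣXΣY = 27188 − 25976 = 1212
nΣX² − (ΣX)² = 37821 − 36481 = 1340; nΣY² − (ΣY)² = 19908 − 18496 = 1412
r = 1212 / √(1340 × 1412) = 1212 / 1375.5290 ≈ 0.881

0.881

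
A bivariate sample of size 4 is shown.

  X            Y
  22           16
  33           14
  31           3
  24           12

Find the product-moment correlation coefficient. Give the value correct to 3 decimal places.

n = 4, ΣX = 110, ΣY = 45, ΣX² = 3110, ΣY² = 605, ΣXY = 1195
nΣXY − ΣXΣY = 4780 − 4950 = -170
nΣX² − (ΣX)² = 12440 − 12100 = 340; nΣY² − (ΣY)² = 2420 − 2025 = 395
r = -170 / √(340 × 395) = -170 / 366.4696 ≈ -0.464

-0.464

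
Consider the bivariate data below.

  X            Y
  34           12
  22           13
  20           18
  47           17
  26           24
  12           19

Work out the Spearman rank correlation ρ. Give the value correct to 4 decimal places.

-0.4286

Rank X: 5, 3, 2, 6, 4, 1
Rank Y: 1, 2, 4, 3, 6, 5
d = rank(X) − rank(Y): 4, 1, -2, 3, -2, -4; Σd² = 50
ρ = 1 − 6Σd² / [n(n²−1)] = 1 − 6×50 / (6×35) = 1 − 300/210 ≈ -0.4286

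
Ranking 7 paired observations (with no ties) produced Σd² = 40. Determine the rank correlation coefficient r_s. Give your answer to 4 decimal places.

0.2857

ρ = 1 − 6Σd² / [n(n²−1)] = 1 − 6×40 / (7×48)
  = 1 − 240/336 = 1 − 0.71429 ≈ 0.2857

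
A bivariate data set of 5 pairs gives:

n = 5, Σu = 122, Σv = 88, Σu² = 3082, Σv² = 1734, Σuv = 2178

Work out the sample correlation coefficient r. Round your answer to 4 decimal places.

0.2207

r = (nΣuv − ΣuΣv) / √[(nΣu² − (Σu)²)(nΣv² − (Σv)²)]
Numerator: 5×2178 − 122×88 = 154
Denominator: √[(15410 − 14884)(8670 − 7744)] = √[526 × 926] = 697.9083
r = 154 / 697.9083 ≈ 0.2207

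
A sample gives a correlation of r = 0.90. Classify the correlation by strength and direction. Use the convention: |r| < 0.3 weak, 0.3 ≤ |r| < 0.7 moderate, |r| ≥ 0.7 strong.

r = 0.90 > 0 so the relationship is positive.
|r| = 0.90, which falls in the strong range.

strong positive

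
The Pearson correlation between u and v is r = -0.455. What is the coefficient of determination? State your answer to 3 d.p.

r² = (-0.455)² = 0.207

0.207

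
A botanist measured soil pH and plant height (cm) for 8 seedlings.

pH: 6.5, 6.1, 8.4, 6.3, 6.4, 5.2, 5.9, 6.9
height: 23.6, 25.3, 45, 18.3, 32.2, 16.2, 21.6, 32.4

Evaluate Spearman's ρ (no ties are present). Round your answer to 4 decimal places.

Rank pH: 6, 3, 8, 4, 5, 1, 2, 7
Rank height: 4, 5, 8, 2, 6, 1, 3, 7
d = rank(pH) − rank(height): 2, -2, 0, 2, -1, 0, -1, 0; Σd² = 14
ρ = 1 − 6Σd² / [n(n²−1)] = 1 − 6×14 / (8×63) = 1 − 84/504 ≈ 0.8333

0.8333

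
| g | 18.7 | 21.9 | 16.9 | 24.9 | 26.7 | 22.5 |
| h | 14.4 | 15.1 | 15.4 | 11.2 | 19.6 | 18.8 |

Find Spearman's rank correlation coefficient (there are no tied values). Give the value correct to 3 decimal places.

Rank g: 2, 3, 1, 5, 6, 4
Rank h: 2, 3, 4, 1, 6, 5
d = rank(g) − rank(h): 0, 0, -3, 4, 0, -1; Σd² = 26
ρ = 1 − 6Σd² / [n(n²−1)] = 1 − 6×26 / (6×35) = 1 − 156/210 ≈ 0.257

0.257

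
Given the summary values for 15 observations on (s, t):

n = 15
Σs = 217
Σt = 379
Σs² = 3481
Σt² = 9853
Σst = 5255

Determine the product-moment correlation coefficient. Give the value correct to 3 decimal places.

r = (nΣst − ΣsΣt) / √[(nΣs² − (Σs)²)(nΣt² − (Σt)²)]
Numerator: 15×5255 − 217×379 = -3418
Denominator: √[(52215 − 47089)(147795 − 143641)] = √[5126 × 4154] = 4614.4777
r = -3418 / 4614.4777 ≈ -0.741

-0.741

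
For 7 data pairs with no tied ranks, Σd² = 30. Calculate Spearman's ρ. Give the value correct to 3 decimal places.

ρ = 1 − 6Σd² / [n(n²−1)] = 1 − 6×30 / (7×48)
  = 1 − 180/336 = 1 − 0.5357 ≈ 0.464

0.464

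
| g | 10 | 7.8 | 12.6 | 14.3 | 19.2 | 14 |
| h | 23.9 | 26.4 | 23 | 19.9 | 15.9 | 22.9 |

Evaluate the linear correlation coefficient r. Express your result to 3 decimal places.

n = 6, Σg = 77.9, Σh = 132, Σg² = 1088.73, Σh² = 2970.4, Σgh = 1645.17
nΣgh − ΣgΣh = 9871.02 − 10282.8 = -411.78
nΣg² − (Σg)² = 6532.38 − 6068.41 = 463.97; nΣh² − (Σh)² = 17822.4 − 17424 = 398.4
r = -411.78 / √(463.97 × 398.4) = -411.78 / 429.9368 ≈ -0.958

-0.958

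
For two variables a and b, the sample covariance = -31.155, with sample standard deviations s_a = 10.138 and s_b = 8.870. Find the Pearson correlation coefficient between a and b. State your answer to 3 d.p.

r = Cov(a,b) / (s_a · s_b) = -31.155 / (10.138 × 8.870)
  = -31.155 / 89.9241 ≈ -0.346

-0.346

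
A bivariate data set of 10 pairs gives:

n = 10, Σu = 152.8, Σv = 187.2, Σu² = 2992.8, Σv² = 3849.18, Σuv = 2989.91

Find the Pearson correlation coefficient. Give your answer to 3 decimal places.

0.272

r = (nΣuv − ΣuΣv) / √[(nΣu² − (Σu)²)(nΣv² − (Σv)²)]
Numerator: 10×2989.91 − 152.8×187.2 = 1294.94
Denominator: √[(29928 − 23347.84)(38491.8 − 35043.84)] = √[6580.16 × 3447.96] = 4763.2057
r = 1294.94 / 4763.2057 ≈ 0.272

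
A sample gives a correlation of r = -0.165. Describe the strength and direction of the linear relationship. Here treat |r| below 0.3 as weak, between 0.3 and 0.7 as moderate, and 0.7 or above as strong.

r = -0.165 < 0 so the relationship is negative.
|r| = 0.165, which falls in the weak range.

weak negative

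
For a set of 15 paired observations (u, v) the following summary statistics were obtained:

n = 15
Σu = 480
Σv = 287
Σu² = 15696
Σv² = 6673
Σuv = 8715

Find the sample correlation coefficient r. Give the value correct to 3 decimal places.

-0.744

r = (nΣuv − ΣuΣv) / √[(nΣu² − (Σu)²)(nΣv² − (Σv)²)]
Numerator: 15×8715 − 480×287 = -7035
Denominator: √[(235440 − 230400)(100095 − 82369)] = √[5040 × 17726] = 9451.9331
r = -7035 / 9451.9331 ≈ -0.744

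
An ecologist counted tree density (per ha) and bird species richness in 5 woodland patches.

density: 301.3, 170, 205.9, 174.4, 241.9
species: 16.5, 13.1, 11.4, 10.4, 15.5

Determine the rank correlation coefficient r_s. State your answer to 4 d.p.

Rank density: 5, 1, 3, 2, 4
Rank species: 5, 3, 2, 1, 4
d = rank(density) − rank(species): 0, -2, 1, 1, 0; Σd² = 6
ρ = 1 − 6Σd² / [n(n²−1)] = 1 − 6×6 / (5×24) = 1 − 36/120 ≈ 0.7000

0.7000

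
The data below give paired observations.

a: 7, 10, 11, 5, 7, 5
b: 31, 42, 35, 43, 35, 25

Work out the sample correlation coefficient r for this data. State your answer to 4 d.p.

n = 6, Σa = 45, Σb = 211, Σa² = 369, Σb² = 7649, Σab = 1607
nΣab − ΣaΣb = 9642 − 9495 = 147
nΣa² − (Σa)² = 2214 − 2025 = 189; nΣb² − (Σb)² = 45894 − 44521 = 1373
r = 147 / √(189 × 1373) = 147 / 509.4085 ≈ 0.2886

0.2886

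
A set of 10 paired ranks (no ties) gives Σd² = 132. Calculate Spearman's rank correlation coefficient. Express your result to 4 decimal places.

0.2000

ρ = 1 − 6Σd² / [n(n²−1)] = 1 − 6×132 / (10×99)
  = 1 − 792/990 = 1 − 0.80000 ≈ 0.2000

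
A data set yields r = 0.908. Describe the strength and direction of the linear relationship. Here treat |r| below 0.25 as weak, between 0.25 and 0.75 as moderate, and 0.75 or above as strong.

r = 0.908 > 0 so the relationship is positive.
|r| = 0.908, which falls in the strong range.

strong positive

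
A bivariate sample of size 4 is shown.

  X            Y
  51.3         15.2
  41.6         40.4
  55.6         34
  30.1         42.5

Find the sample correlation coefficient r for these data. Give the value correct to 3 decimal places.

-0.635

n = 4, ΣX = 178.6, ΣY = 132.1, ΣX² = 8359.62, ΣY² = 4825.45, ΣXY = 5630.05
nΣXY − ΣXΣY = 22520.2 − 23593.06 = -1072.86
nΣX² − (ΣX)² = 33438.48 − 31897.96 = 1540.52; nΣY² − (ΣY)² = 19301.8 − 17450.41 = 1851.39
r = -1072.86 / √(1540.52 × 1851.39) = -1072.86 / 1688.8171 ≈ -0.635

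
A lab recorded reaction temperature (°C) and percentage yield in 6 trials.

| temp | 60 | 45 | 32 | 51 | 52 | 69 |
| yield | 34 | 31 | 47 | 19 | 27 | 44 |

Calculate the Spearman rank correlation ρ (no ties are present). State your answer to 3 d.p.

-0.029

Rank temp: 5, 2, 1, 3, 4, 6
Rank yield: 4, 3, 6, 1, 2, 5
d = rank(temp) − rank(yield): 1, -1, -5, 2, 2, 1; Σd² = 36
ρ = 1 − 6Σd² / [n(n²−1)] = 1 − 6×36 / (6×35) = 1 − 216/210 ≈ -0.029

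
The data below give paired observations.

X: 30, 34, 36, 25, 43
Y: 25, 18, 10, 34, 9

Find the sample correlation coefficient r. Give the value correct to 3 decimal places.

-0.941

n = 5, ΣX = 168, ΣY = 96, ΣX² = 5826, ΣY² = 2286, ΣXY = 2959
nΣXY − ΣXΣY = 14795 − 16128 = -1333
nΣX² − (ΣX)² = 29130 − 28224 = 906; nΣY² − (ΣY)² = 11430 − 9216 = 2214
r = -1333 / √(906 × 2214) = -1333 / 1416.2923 ≈ -0.941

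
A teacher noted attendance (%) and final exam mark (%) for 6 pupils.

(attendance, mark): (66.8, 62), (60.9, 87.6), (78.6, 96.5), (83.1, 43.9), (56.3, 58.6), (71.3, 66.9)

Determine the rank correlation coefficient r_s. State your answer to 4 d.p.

Rank attendance: 3, 2, 5, 6, 1, 4
Rank mark: 3, 5, 6, 1, 2, 4
d = rank(attendance) − rank(mark): 0, -3, -1, 5, -1, 0; Σd² = 36
ρ = 1 − 6Σd² / [n(n²−1)] = 1 − 6×36 / (6×35) = 1 − 216/210 ≈ -0.0286

-0.0286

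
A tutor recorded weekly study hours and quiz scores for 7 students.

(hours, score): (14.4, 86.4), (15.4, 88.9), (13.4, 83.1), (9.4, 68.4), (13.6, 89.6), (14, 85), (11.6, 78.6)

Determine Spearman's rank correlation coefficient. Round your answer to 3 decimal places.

Rank hours: 6, 7, 3, 1, 4, 5, 2
Rank score: 5, 6, 3, 1, 7, 4, 2
d = rank(hours) − rank(score): 1, 1, 0, 0, -3, 1, 0; Σd² = 12
ρ = 1 − 6Σd² / [n(n²−1)] = 1 − 6×12 / (7×48) = 1 − 72/336 ≈ 0.786

0.786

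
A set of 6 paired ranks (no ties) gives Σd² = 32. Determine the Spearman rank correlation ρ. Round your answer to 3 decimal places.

ρ = 1 − 6Σd² / [n(n²−1)] = 1 − 6×32 / (6×35)
  = 1 − 192/210 = 1 − 0.9143 ≈ 0.086

0.086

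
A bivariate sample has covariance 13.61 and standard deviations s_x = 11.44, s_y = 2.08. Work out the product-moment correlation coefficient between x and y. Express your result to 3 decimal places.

r = Cov(x,y) / (s_x · s_y) = 13.61 / (11.44 × 2.08)
  = 13.61 / 23.7952 ≈ 0.572

0.572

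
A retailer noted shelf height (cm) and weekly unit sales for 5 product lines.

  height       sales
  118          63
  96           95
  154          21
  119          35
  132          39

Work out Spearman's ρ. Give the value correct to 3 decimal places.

Rank height: 2, 1, 5, 3, 4
Rank sales: 4, 5, 1, 2, 3
d = rank(height) − rank(sales): -2, -4, 4, 1, 1; Σd² = 38
ρ = 1 − 6Σd² / [n(n²−1)] = 1 − 6×38 / (5×24) = 1 − 228/120 ≈ -0.900

-0.900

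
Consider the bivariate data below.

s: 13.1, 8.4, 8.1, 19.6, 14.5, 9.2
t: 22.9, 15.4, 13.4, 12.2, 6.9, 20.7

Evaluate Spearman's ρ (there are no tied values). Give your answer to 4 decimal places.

-0.3714

Rank s: 4, 2, 1, 6, 5, 3
Rank t: 6, 4, 3, 2, 1, 5
d = rank(s) − rank(t): -2, -2, -2, 4, 4, -2; Σd² = 48
ρ = 1 − 6Σd² / [n(n²−1)] = 1 − 6×48 / (6×35) = 1 − 288/210 ≈ -0.3714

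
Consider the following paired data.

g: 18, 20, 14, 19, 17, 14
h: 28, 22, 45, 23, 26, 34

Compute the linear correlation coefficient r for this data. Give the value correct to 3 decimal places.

n = 6, Σg = 102, Σh = 178, Σg² = 1766, Σh² = 5654, Σgh = 2929
nΣgh − ΣgΣh = 17574 − 18156 = -582
nΣg² − (Σg)² = 10596 − 10404 = 192; nΣh² − (Σh)² = 33924 − 31684 = 2240
r = -582 / √(192 × 2240) = -582 / 655.8048 ≈ -0.887

-0.887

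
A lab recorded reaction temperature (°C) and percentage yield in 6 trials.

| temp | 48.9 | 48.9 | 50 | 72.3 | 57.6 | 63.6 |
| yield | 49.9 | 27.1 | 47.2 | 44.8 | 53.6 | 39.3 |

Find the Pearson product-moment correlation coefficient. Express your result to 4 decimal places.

n = 6, Σx = 341.3, Σy = 261.9, Σx² = 19872.43, Σy² = 11876.75, Σxy = 14951.18
nΣxy − ΣxΣy = 89707.08 − 89386.47 = 320.61
nΣx² − (Σx)² = 119234.58 − 116485.69 = 2748.89; nΣy² − (Σy)² = 71260.5 − 68591.61 = 2668.89
r = 320.61 / √(2748.89 × 2668.89) = 320.61 / 2708.5947 ≈ 0.1184

0.1184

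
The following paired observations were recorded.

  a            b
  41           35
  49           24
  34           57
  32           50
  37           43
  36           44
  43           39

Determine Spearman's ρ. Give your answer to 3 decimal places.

Rank a: 5, 7, 2, 1, 4, 3, 6
Rank b: 2, 1, 7, 6, 4, 5, 3
d = rank(a) − rank(b): 3, 6, -5, -5, 0, -2, 3; Σd² = 108
ρ = 1 − 6Σd² / [n(n²−1)] = 1 − 6×108 / (7×48) = 1 − 648/336 ≈ -0.929

-0.929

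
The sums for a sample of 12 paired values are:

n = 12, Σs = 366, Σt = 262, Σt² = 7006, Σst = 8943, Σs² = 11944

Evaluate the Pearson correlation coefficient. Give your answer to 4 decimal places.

0.9501

r = (nΣst − ΣsΣt) / √[(nΣs² − (Σs)²)(nΣt² − (Σt)²)]
Numerator: 12×8943 − 366×262 = 11424
Denominator: √[(143328 − 133956)(84072 − 68644)] = √[9372 × 15428] = 12024.6088
r = 11424 / 12024.6088 ≈ 0.9501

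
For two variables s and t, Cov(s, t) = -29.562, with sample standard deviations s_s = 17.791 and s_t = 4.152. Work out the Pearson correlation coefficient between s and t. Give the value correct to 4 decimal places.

r = Cov(s,t) / (s_s · s_t) = -29.562 / (17.791 × 4.152)
  = -29.562 / 73.8682 ≈ -0.4002

-0.4002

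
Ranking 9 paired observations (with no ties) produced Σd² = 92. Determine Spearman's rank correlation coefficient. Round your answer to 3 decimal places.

ρ = 1 − 6Σd² / [n(n²−1)] = 1 − 6×92 / (9×80)
  = 1 − 552/720 = 1 − 0.7667 ≈ 0.233

0.233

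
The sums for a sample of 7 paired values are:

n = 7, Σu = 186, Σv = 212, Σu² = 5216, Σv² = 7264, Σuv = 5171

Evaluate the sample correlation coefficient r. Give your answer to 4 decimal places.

r = (nΣuv − ΣuΣv) / √[(nΣu² − (Σu)²)(nΣv² − (Σv)²)]
Numerator: 7×5171 − 186×212 = -3235
Denominator: √[(36512 − 34596)(50848 − 44944)] = √[1916 × 5904] = 3363.3412
r = -3235 / 3363.3412 ≈ -0.9618

-0.9618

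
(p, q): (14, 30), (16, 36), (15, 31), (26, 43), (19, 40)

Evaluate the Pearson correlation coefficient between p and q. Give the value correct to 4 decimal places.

n = 5, Σp = 90, Σq = 180, Σp² = 1714, Σq² = 6606, Σpq = 3339
nΣpq − ΣpΣq = 16695 − 16200 = 495
nΣp² − (Σp)² = 8570 − 8100 = 470; nΣq² − (Σq)² = 33030 − 32400 = 630
r = 495 / √(470 × 630) = 495 / 544.1507 ≈ 0.9097

0.9097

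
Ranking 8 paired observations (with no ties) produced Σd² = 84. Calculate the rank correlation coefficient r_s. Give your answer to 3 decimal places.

ρ = 1 − 6Σd² / [n(n²−1)] = 1 − 6×84 / (8×63)
  = 1 − 504/504 = 1 − 1.0000 ≈ 0.000

0.000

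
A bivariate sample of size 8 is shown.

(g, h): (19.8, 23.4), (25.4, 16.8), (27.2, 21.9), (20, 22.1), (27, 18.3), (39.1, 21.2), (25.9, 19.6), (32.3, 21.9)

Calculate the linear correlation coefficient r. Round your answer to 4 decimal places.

n = 8, Σg = 216.7, Σh = 165.2, Σg² = 6148.95, Σh² = 3445.92, Σgh = 4465.75
nΣgh − ΣgΣh = 35726 − 35798.84 = -72.84
nΣg² − (Σg)² = 49191.6 − 46958.89 = 2232.71; nΣh² − (Σh)² = 27567.36 − 27291.04 = 276.32
r = -72.84 / √(2232.71 × 276.32) = -72.84 / 785.4568 ≈ -0.0927

-0.0927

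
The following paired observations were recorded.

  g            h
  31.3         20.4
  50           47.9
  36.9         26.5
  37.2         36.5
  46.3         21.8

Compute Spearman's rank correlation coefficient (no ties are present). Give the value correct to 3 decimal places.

Rank g: 1, 5, 2, 3, 4
Rank h: 1, 5, 3, 4, 2
d = rank(g) − rank(h): 0, 0, -1, -1, 2; Σd² = 6
ρ = 1 − 6Σd² / [n(n²−1)] = 1 − 6×6 / (5×24) = 1 − 36/120 ≈ 0.700

0.700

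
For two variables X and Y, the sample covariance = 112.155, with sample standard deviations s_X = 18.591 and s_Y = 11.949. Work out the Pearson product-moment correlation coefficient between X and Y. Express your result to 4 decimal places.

r = Cov(X,Y) / (s_X · s_Y) = 112.155 / (18.591 × 11.949)
  = 112.155 / 222.1439 ≈ 0.5049

0.5049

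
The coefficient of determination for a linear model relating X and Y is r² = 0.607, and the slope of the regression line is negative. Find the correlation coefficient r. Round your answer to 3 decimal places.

-0.779

|r| = √0.607 = 0.779
The association is negative, so r = −0.779.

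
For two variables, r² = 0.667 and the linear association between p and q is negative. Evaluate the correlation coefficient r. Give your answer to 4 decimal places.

|r| = √0.667 = 0.8167
The association is negative, so r = −0.8167.

-0.8167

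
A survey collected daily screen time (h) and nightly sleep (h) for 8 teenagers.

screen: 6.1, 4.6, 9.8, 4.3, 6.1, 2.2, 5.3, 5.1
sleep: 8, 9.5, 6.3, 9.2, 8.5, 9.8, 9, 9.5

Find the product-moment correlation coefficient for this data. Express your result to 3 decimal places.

n = 8, Σx = 43.5, Σy = 69.8, Σx² = 269.05, Σy² = 618.12, Σxy = 363.36
nΣxy − ΣxΣy = 2906.88 − 3036.3 = -129.42
nΣx² − (Σx)² = 2152.4 − 1892.25 = 260.15; nΣy² − (Σy)² = 4944.96 − 4872.04 = 72.92
r = -129.42 / √(260.15 × 72.92) = -129.42 / 137.7321 ≈ -0.940

-0.940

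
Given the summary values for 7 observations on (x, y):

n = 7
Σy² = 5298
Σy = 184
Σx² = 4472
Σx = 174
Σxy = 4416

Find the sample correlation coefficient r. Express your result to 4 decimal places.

r = (nΣxy − ΣxΣy) / √[(nΣx² − (Σx)²)(nΣy² − (Σy)²)]
Numerator: 7×4416 − 174×184 = -1104
Denominator: √[(31304 − 30276)(37086 − 33856)] = √[1028 × 3230] = 1822.2075
r = -1104 / 1822.2075 ≈ -0.6059

-0.6059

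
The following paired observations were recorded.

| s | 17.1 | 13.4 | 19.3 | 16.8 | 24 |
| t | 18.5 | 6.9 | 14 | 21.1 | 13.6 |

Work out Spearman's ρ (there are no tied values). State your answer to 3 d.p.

Rank s: 3, 1, 4, 2, 5
Rank t: 4, 1, 3, 5, 2
d = rank(s) − rank(t): -1, 0, 1, -3, 3; Σd² = 20
ρ = 1 − 6Σd² / [n(n²−1)] = 1 − 6×20 / (5×24) = 1 − 120/120 ≈ 0.000

0.000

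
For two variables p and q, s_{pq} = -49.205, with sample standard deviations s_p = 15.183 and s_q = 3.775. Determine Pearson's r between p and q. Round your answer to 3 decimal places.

r = Cov(p,q) / (s_p · s_q) = -49.205 / (15.183 × 3.775)
  = -49.205 / 57.3158 ≈ -0.858

-0.858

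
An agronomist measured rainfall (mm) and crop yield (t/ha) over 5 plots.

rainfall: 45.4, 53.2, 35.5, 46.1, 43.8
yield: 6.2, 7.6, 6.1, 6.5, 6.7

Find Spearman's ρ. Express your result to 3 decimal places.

0.700

Rank rainfall: 3, 5, 1, 4, 2
Rank yield: 2, 5, 1, 3, 4
d = rank(rainfall) − rank(yield): 1, 0, 0, 1, -2; Σd² = 6
ρ = 1 − 6Σd² / [n(n²−1)] = 1 − 6×6 / (5×24) = 1 − 36/120 ≈ 0.700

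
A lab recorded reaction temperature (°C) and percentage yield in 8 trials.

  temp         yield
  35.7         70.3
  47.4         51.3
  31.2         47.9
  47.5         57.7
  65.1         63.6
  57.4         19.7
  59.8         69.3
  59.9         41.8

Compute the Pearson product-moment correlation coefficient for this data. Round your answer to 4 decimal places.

-0.1362

n = 8, Σx = 404, Σy = 421.6, Σx² = 21447.76, Σy² = 24180.26, Σxy = 21095.66
nΣxy − ΣxΣy = 168765.28 − 170326.4 = -1561.12
nΣx² − (Σx)² = 171582.08 − 163216 = 8366.08; nΣy² − (Σy)² = 193442.08 − 177746.56 = 15695.52
r = -1561.12 / √(8366.08 × 15695.52) = -1561.12 / 11459.0565 ≈ -0.1362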